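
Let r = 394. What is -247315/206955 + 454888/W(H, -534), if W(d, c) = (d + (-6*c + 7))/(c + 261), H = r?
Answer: -734327972557/21316365 ≈ -34449.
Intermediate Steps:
H = 394
W(d, c) = (7 + d - 6*c)/(261 + c) (W(d, c) = (d + (7 - 6*c))/(261 + c) = (7 + d - 6*c)/(261 + c))
-247315/206955 + 454888/W(H, -534) = -247315/206955 + 454888/(((7 + 394 - 6*(-534))/(261 - 534))) = -247315*1/206955 + 454888/(((7 + 394 + 3204)/(-273))) = -49463/41391 + 454888/((-1/273*3605)) = -49463/41391 + 454888/(-515/39) = -49463/41391 + 454888*(-39/515) = -49463/41391 - 17740632/515 = -734327972557/21316365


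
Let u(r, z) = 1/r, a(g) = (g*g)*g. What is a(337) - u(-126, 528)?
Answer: 4822366879/126 ≈ 3.8273e+7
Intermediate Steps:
a(g) = g³ (a(g) = g²*g = g³)
a(337) - u(-126, 528) = 337³ - 1/(-126) = 38272753 - 1*(-1/126) = 38272753 + 1/126 = 4822366879/126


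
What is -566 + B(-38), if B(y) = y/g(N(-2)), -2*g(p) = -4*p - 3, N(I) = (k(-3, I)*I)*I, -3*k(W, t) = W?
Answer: -570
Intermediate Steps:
k(W, t) = -W/3
N(I) = I**2 (N(I) = ((-1/3*(-3))*I)*I = (1*I)*I = I*I = I**2)
g(p) = 3/2 + 2*p (g(p) = -(-4*p - 3)/2 = -(-3 - 4*p)/2 = 3/2 + 2*p)
B(y) = 2*y/19 (B(y) = y/(3/2 + 2*(-2)**2) = y/(3/2 + 2*4) = y/(3/2 + 8) = y/(19/2) = y*(2/19) = 2*y/19)
-566 + B(-38) = -566 + (2/19)*(-38) = -566 - 4 = -570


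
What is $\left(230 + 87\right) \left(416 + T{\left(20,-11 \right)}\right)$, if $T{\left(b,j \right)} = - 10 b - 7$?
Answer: $66253$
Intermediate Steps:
$T{\left(b,j \right)} = -7 - 10 b$
$\left(230 + 87\right) \left(416 + T{\left(20,-11 \right)}\right) = \left(230 + 87\right) \left(416 - 207\right) = 317 \left(416 - 207\right) = 317 \cdot 209 = 66253$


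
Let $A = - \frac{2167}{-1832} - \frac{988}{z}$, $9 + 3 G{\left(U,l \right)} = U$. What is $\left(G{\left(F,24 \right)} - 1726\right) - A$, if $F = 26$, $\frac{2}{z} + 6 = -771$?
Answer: $- \frac{2119035101}{5496} \approx -3.8556 \cdot 10^{5}$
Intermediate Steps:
$z = - \frac{2}{777}$ ($z = \frac{2}{-6 - 771} = \frac{2}{-777} = 2 \left(- \frac{1}{777}\right) = - \frac{2}{777} \approx -0.002574$)
$G{\left(U,l \right)} = -3 + \frac{U}{3}$
$A = \frac{703193383}{1832}$ ($A = - \frac{2167}{-1832} - \frac{988}{- \frac{2}{777}} = \left(-2167\right) \left(- \frac{1}{1832}\right) - -383838 = \frac{2167}{1832} + 383838 = \frac{703193383}{1832} \approx 3.8384 \cdot 10^{5}$)
$\left(G{\left(F,24 \right)} - 1726\right) - A = \left(\left(-3 + \frac{1}{3} \cdot 26\right) - 1726\right) - \frac{703193383}{1832} = \left(\left(-3 + \frac{26}{3}\right) - 1726\right) - \frac{703193383}{1832} = \left(\frac{17}{3} - 1726\right) - \frac{703193383}{1832} = - \frac{5161}{3} - \frac{703193383}{1832} = - \frac{2119035101}{5496}$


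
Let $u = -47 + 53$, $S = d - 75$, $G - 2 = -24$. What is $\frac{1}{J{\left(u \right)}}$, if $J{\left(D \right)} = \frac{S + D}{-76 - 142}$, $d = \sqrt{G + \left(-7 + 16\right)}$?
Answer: $\frac{7521}{2387} + \frac{109 i \sqrt{13}}{2387} \approx 3.1508 + 0.16464 i$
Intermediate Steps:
$G = -22$ ($G = 2 - 24 = -22$)
$d = i \sqrt{13}$ ($d = \sqrt{-22 + \left(-7 + 16\right)} = \sqrt{-22 + 9} = \sqrt{-13} = i \sqrt{13} \approx 3.6056 i$)
$S = -75 + i \sqrt{13}$ ($S = i \sqrt{13} - 75 = -75 + i \sqrt{13} \approx -75.0 + 3.6056 i$)
$u = 6$
$J{\left(D \right)} = \frac{75}{218} - \frac{D}{218} - \frac{i \sqrt{13}}{218}$ ($J{\left(D \right)} = \frac{\left(-75 + i \sqrt{13}\right) + D}{-76 - 142} = \frac{-75 + D + i \sqrt{13}}{-218} = \left(-75 + D + i \sqrt{13}\right) \left(- \frac{1}{218}\right) = \frac{75}{218} - \frac{D}{218} - \frac{i \sqrt{13}}{218}$)
$\frac{1}{J{\left(u \right)}} = \frac{1}{\frac{75}{218} - \frac{3}{109} - \frac{i \sqrt{13}}{218}} = \frac{1}{\frac{69}{218} - \frac{i \sqrt{13}}{218}}$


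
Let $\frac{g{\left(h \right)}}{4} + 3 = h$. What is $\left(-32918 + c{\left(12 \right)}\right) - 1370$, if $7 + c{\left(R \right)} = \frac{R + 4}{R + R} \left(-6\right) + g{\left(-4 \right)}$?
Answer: $-34327$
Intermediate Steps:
$g{\left(h \right)} = -12 + 4 h$
$c{\left(R \right)} = -35 - \frac{3 \left(4 + R\right)}{R}$ ($c{\left(R \right)} = -7 + \left(\frac{R + 4}{R + R} \left(-6\right) + \left(-12 + 4 \left(-4\right)\right)\right) = -7 + \left(\frac{4 + R}{2 R} \left(-6\right) - 28\right) = -7 - \left(28 + \frac{3 \left(4 + R\right)}{R}\right) = -35 - \frac{3 \left(4 + R\right)}{R}$)
$\left(-32918 + c{\left(12 \right)}\right) - 1370 = \left(-32918 - \left(38 + \frac{12}{12}\right)\right) - 1370 = \left(-32918 - 39\right) - 1370 = -32957 - 1370 = -34327$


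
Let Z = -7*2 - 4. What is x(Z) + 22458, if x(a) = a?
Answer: 22440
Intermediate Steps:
Z = -18 (Z = -14 - 4 = -18)
x(Z) + 22458 = -18 + 22458 = 22440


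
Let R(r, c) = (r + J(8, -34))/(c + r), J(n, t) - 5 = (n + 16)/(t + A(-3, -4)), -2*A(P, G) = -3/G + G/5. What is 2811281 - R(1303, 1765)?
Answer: 976782246680/347451 ≈ 2.8113e+6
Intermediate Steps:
A(P, G) = -G/10 + 3/(2*G) (A(P, G) = -(-3/G + G/5)/2 = -G/10 + 3/(2*G))
J(n, t) = 5 + (16 + n)/(1/40 + t) (J(n, t) = 5 + (n + 16)/(t + (⅒)*(15 - 1*(-4)²)/(-4)) = 5 + (16 + n)/(t + (⅒)*(-¼)*(15 - 1*16)) = 5 + (16 + n)/(t + (⅒)*(-¼)*(15 - 16)) = 5 + (16 + n)/(t + (⅒)*(-¼)*(-1)) = 5 + (16 + n)/(t + 1/40) = 5 + (16 + n)/(1/40 + t))
R(r, c) = (1945/453 + r)/(c + r) (R(r, c) = (r + 5*(129 + 8*8 + 40*(-34))/(1 + 40*(-34)))/(c + r) = (r + 5*(129 + 64 - 1360)/(1 - 1360))/(c + r) = (r + 5*(-1167)/(-1359))/(c + r) = (r + 5*(-1/1359)*(-1167))/(c + r) = (r + 1945/453)/(c + r) = (1945/453 + r)/(c + r))
2811281 - R(1303, 1765) = 2811281 - (1945/453 + 1303)/(1765 + 1303) = 2811281 - 592204/(3068*453) = 2811281 - 1*148051/347451 = 2811281 - 148051/347451 = 976782246680/347451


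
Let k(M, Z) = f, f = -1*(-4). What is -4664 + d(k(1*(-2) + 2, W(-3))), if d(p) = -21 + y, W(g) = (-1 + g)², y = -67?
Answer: -4752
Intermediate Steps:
f = 4
k(M, Z) = 4
d(p) = -88 (d(p) = -21 - 67 = -88)
-4664 + d(k(1*(-2) + 2, W(-3))) = -4664 - 88 = -4752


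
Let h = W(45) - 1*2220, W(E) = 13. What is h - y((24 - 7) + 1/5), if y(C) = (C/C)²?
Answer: -2208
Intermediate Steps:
h = -2207 (h = 13 - 1*2220 = 13 - 2220 = -2207)
y(C) = 1 (y(C) = 1² = 1)
h - y((24 - 7) + 1/5) = -2207 - 1*1 = -2207 - 1 = -2208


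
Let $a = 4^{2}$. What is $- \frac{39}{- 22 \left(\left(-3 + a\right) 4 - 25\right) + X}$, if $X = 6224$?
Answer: $- \frac{39}{5630} \approx -0.0069272$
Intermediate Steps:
$a = 16$
$- \frac{39}{- 22 \left(\left(-3 + a\right) 4 - 25\right) + X} = - \frac{39}{- 22 \left(\left(-3 + 16\right) 4 - 25\right) + 6224} = - \frac{39}{- 22 \left(13 \cdot 4 - 25\right) + 6224} = - \frac{39}{- 22 \left(52 - 25\right) + 6224} = - \frac{39}{\left(-22\right) 27 + 6224} = - \frac{39}{-594 + 6224} = - \frac{39}{5630}$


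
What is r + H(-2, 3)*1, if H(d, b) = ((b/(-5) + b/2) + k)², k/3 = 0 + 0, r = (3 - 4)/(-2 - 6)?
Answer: 187/200 ≈ 0.93500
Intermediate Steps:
r = ⅛ (r = -1/(-8) = -1*(-⅛) = ⅛ ≈ 0.12500)
k = 0 (k = 3*(0 + 0) = 3*0 = 0)
H(d, b) = 9*b²/100 (H(d, b) = ((b/(-5) + b/2) + 0)² = ((b*(-⅕) + b*(½)) + 0)² = ((-b/5 + b/2) + 0)² = (3*b/10 + 0)² = (3*b/10)² = 9*b²/100)
r + H(-2, 3)*1 = ⅛ + ((9/100)*3²)*1 = ⅛ + ((9/100)*9)*1 = ⅛ + (81/100)*1 = ⅛ + 81/100 = 187/200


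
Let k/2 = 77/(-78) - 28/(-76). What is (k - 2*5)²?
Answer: 69338929/549081 ≈ 126.28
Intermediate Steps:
k = -917/741 (k = 2*(77/(-78) - 28/(-76)) = 2*(77*(-1/78) - 28*(-1/76)) = 2*(-77/78 + 7/19) = 2*(-917/1482) = -917/741 ≈ -1.2375)
(k - 2*5)² = (-917/741 - 2*5)² = (-917/741 - 10)² = (-8327/741)² = 69338929/549081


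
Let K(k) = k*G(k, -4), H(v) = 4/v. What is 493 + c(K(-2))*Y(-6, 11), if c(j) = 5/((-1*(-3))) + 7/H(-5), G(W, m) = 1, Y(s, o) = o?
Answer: 4981/12 ≈ 415.08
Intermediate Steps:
K(k) = k (K(k) = k*1 = k)
c(j) = -85/12 (c(j) = 5/((-1*(-3))) + 7/((4/(-5))) = 5/3 + 7/((4*(-⅕))) = 5*(⅓) + 7/(-⅘) = 5/3 + 7*(-5/4) = 5/3 - 35/4 = -85/12)
493 + c(K(-2))*Y(-6, 11) = 493 - 85/12*11 = 493 - 935/12 = 4981/12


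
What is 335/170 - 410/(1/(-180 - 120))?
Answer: 4182067/34 ≈ 1.2300e+5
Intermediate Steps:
335/170 - 410/(1/(-180 - 120)) = 335*(1/170) - 410/(1/(-300)) = 67/34 - 410/(-1/300) = 67/34 - 410*(-300) = 67/34 + 123000 = 4182067/34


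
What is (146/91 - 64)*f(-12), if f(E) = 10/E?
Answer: 14195/273 ≈ 51.996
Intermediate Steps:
(146/91 - 64)*f(-12) = (146/91 - 64)*(10/(-12)) = (146*(1/91) - 64)*(10*(-1/12)) = (146/91 - 64)*(-⅚) = -5678/91*(-⅚) = 14195/273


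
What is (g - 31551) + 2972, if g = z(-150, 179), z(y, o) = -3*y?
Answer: -28129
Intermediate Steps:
g = 450 (g = -3*(-150) = 450)
(g - 31551) + 2972 = (450 - 31551) + 2972 = -31101 + 2972 = -28129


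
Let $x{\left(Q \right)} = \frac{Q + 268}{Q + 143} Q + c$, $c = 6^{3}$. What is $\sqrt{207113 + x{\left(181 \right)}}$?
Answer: $\frac{\sqrt{67255865}}{18} \approx 455.61$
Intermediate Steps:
$c = 216$
$x{\left(Q \right)} = 216 + \frac{Q \left(268 + Q\right)}{143 + Q}$ ($x{\left(Q \right)} = \frac{Q + 268}{Q + 143} Q + 216 = \frac{268 + Q}{143 + Q} Q + 216 = \frac{Q \left(268 + Q\right)}{143 + Q} + 216 = 216 + \frac{Q \left(268 + Q\right)}{143 + Q}$)
$\sqrt{207113 + x{\left(181 \right)}} = \sqrt{207113 + \frac{30888 + 181^{2} + 484 \cdot 181}{143 + 181}} = \sqrt{207113 + \frac{30888 + 32761 + 87604}{324}} = \sqrt{207113 + \frac{1}{324} \cdot 151253} = \sqrt{207113 + \frac{151253}{324}} = \sqrt{\frac{67255865}{324}} = \frac{\sqrt{67255865}}{18}$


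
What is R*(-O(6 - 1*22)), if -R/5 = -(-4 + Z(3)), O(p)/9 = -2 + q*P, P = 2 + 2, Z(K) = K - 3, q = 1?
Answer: 360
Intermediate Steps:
Z(K) = -3 + K
P = 4
O(p) = 18 (O(p) = 9*(-2 + 1*4) = 9*(-2 + 4) = 9*2 = 18)
R = -20 (R = -(-5)*(-4 + (-3 + 3)) = -(-5)*(-4 + 0) = -(-5)*(-4) = -5*4 = -20)
R*(-O(6 - 1*22)) = -(-20)*18 = -20*(-18) = 360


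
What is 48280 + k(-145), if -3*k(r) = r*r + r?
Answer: 41320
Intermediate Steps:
k(r) = -r/3 - r²/3 (k(r) = -(r*r + r)/3 = -(r² + r)/3 = -(r + r²)/3 = -r/3 - r²/3)
48280 + k(-145) = 48280 - ⅓*(-145)*(1 - 145) = 48280 - ⅓*(-145)*(-144) = 48280 - 6960 = 41320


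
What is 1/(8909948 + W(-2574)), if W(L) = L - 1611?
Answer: 1/8905763 ≈ 1.1229e-7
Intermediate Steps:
W(L) = -1611 + L
1/(8909948 + W(-2574)) = 1/(8909948 + (-1611 - 2574)) = 1/(8909948 - 4185) = 1/8905763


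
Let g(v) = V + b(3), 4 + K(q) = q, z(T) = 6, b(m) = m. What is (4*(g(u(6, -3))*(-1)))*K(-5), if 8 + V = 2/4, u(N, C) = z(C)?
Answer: -162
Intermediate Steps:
u(N, C) = 6
K(q) = -4 + q
V = -15/2 (V = -8 + 2/4 = -8 + 2*(1/4) = -8 + 1/2 = -15/2 ≈ -7.5000)
g(v) = -9/2 (g(v) = -15/2 + 3 = -9/2)
(4*(g(u(6, -3))*(-1)))*K(-5) = (4*(-9/2*(-1)))*(-4 - 5) = (4*(9/2))*(-9) = 18*(-9) = -162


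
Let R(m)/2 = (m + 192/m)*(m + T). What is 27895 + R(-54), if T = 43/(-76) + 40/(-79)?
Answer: 462472682/13509 ≈ 34234.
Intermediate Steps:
T = -6437/6004 (T = 43*(-1/76) + 40*(-1/79) = -43/76 - 40/79 = -6437/6004 ≈ -1.0721)
R(m) = 2*(-6437/6004 + m)*(m + 192/m) (R(m) = 2*((m + 192/m)*(m - 6437/6004)) = 2*((m + 192/m)*(-6437/6004 + m)) = 2*((-6437/6004 + m)*(m + 192/m)) = 2*(-6437/6004 + m)*(m + 192/m))
27895 + R(-54) = 27895 + (1/3002)*(-1235904 - 54*(1152768 - 6437*(-54) + 6004*(-54)²))/(-54) = 27895 + (1/3002)*(-1/54)*(-1235904 - 54*(1152768 + 347598 + 6004*2916)) = 27895 + (1/3002)*(-1/54)*(-1235904 - 54*(1152768 + 347598 + 17507664)) = 27895 + (1/3002)*(-1/54)*(-1235904 - 54*19008030) = 27895 + (1/3002)*(-1/54)*(-1235904 - 1026433620) = 27895 + (1/3002)*(-1/54)*(-1027669524) = 27895 + 85639127/13509 = 462472682/13509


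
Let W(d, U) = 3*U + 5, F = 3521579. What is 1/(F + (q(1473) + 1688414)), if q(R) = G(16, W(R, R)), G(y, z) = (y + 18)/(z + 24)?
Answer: 2224/11587024449 ≈ 1.9194e-7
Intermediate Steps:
W(d, U) = 5 + 3*U
G(y, z) = (18 + y)/(24 + z)
q(R) = 34/(29 + 3*R) (q(R) = (18 + 16)/(24 + (5 + 3*R)) = 34/(29 + 3*R))
1/(F + (q(1473) + 1688414)) = 1/(3521579 + (34/(29 + 3*1473) + 1688414)) = 1/(3521579 + (34/(29 + 4419) + 1688414)) = 1/(3521579 + (34/4448 + 1688414)) = 1/(3521579 + (34*(1/4448) + 1688414)) = 1/(3521579 + (17/2224 + 1688414)) = 1/(3521579 + 3755032753/2224) = 1/(11587024449/2224) = 2224/11587024449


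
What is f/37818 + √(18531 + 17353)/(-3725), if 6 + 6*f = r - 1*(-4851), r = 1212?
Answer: 673/25212 - 2*√8971/3725 ≈ -0.024160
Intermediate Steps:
f = 2019/2 (f = -1 + (1212 - 1*(-4851))/6 = -1 + (1212 + 4851)/6 = -1 + (⅙)*6063 = -1 + 2021/2 = 2019/2 ≈ 1009.5)
f/37818 + √(18531 + 17353)/(-3725) = (2019/2)/37818 + √(18531 + 17353)/(-3725) = (2019/2)*(1/37818) + √35884*(-1/3725) = 673/25212 + (2*√8971)*(-1/3725) = 673/25212 - 2*√8971/3725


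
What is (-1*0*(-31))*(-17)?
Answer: 0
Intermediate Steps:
(-1*0*(-31))*(-17) = (0*(-31))*(-17) = 0*(-17) = 0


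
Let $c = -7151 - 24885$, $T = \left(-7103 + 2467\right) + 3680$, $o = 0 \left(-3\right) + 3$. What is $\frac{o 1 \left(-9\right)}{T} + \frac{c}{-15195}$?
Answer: $\frac{31036681}{14526420} \approx 2.1366$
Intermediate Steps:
$o = 3$ ($o = 0 + 3 = 3$)
$T = -956$ ($T = -4636 + 3680 = -956$)
$c = -32036$ ($c = -7151 - 24885 = -32036$)
$\frac{o 1 \left(-9\right)}{T} + \frac{c}{-15195} = \frac{3 \cdot 1 \left(-9\right)}{-956} - \frac{32036}{-15195} = 3 \left(-9\right) \left(- \frac{1}{956}\right) - - \frac{32036}{15195} = \left(-27\right) \left(- \frac{1}{956}\right) + \frac{32036}{15195} = \frac{27}{956} + \frac{32036}{15195} = \frac{31036681}{14526420}$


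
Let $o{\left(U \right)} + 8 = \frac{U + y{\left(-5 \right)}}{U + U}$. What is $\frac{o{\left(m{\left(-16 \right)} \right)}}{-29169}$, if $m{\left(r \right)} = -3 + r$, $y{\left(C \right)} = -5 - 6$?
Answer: $\frac{137}{554211} \approx 0.0002472$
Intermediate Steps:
$y{\left(C \right)} = -11$ ($y{\left(C \right)} = -5 - 6 = -11$)
$o{\left(U \right)} = -8 + \frac{-11 + U}{2 U}$ ($o{\left(U \right)} = -8 + \frac{U - 11}{U + U} = -8 + \frac{-11 + U}{2 U}$)
$\frac{o{\left(m{\left(-16 \right)} \right)}}{-29169} = \frac{\frac{1}{2} \frac{1}{-3 - 16} \left(-11 - 15 \left(-3 - 16\right)\right)}{-29169} = \frac{-11 - -285}{2 \left(-19\right)} \left(- \frac{1}{29169}\right) = \frac{1}{2} \left(- \frac{1}{19}\right) \left(-11 + 285\right) \left(- \frac{1}{29169}\right) = \frac{1}{2} \left(- \frac{1}{19}\right) 274 \left(- \frac{1}{29169}\right) = \left(- \frac{137}{19}\right) \left(- \frac{1}{29169}\right) = \frac{137}{554211}$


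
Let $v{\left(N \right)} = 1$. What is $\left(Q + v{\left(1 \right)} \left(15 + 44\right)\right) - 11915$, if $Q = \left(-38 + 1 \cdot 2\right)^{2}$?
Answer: $-10560$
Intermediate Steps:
$Q = 1296$ ($Q = \left(-38 + 2\right)^{2} = \left(-36\right)^{2} = 1296$)
$\left(Q + v{\left(1 \right)} \left(15 + 44\right)\right) - 11915 = \left(1296 + 1 \left(15 + 44\right)\right) - 11915 = \left(1296 + 1 \cdot 59\right) - 11915 = \left(1296 + 59\right) - 11915 = 1355 - 11915 = -10560$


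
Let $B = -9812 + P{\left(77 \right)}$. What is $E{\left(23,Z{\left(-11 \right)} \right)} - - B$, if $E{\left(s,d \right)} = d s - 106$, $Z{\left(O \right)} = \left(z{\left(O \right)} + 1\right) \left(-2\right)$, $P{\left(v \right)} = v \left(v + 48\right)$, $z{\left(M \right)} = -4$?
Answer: $-155$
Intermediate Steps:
$P{\left(v \right)} = v \left(48 + v\right)$
$Z{\left(O \right)} = 6$ ($Z{\left(O \right)} = \left(-4 + 1\right) \left(-2\right) = \left(-3\right) \left(-2\right) = 6$)
$E{\left(s,d \right)} = -106 + d s$
$B = -187$ ($B = -9812 + 77 \left(48 + 77\right) = -9812 + 77 \cdot 125 = -9812 + 9625 = -187$)
$E{\left(23,Z{\left(-11 \right)} \right)} - - B = \left(-106 + 6 \cdot 23\right) - \left(-1\right) \left(-187\right) = \left(-106 + 138\right) - 187 = 32 - 187 = -155$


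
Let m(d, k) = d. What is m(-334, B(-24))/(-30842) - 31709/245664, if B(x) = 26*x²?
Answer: -447958601/3788384544 ≈ -0.11825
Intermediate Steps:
m(-334, B(-24))/(-30842) - 31709/245664 = -334/(-30842) - 31709/245664 = -334*(-1/30842) - 31709*1/245664 = 167/15421 - 31709/245664 = -447958601/3788384544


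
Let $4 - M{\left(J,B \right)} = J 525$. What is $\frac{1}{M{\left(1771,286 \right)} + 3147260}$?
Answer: $\frac{1}{2217489} \approx 4.5096 \cdot 10^{-7}$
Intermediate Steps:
$M{\left(J,B \right)} = 4 - 525 J$ ($M{\left(J,B \right)} = 4 - J 525 = 4 - 525 J$)
$\frac{1}{M{\left(1771,286 \right)} + 3147260} = \frac{1}{\left(4 - 929775\right) + 3147260} = \frac{1}{-929771 + 3147260} = \frac{1}{2217489}$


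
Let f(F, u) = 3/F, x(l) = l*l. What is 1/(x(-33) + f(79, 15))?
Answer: 79/86034 ≈ 0.00091824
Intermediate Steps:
x(l) = l²
1/(x(-33) + f(79, 15)) = 1/((-33)² + 3/79) = 1/(1089 + 3*(1/79)) = 1/(1089 + 3/79) = 1/(86034/79) = 79/86034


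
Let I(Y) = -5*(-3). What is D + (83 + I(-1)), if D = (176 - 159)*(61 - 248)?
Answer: -3081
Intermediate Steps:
I(Y) = 15
D = -3179 (D = 17*(-187) = -3179)
D + (83 + I(-1)) = -3179 + (83 + 15) = -3179 + 98 = -3081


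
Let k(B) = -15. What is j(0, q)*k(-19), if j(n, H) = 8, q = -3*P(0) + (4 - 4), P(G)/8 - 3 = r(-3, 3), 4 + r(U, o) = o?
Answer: -120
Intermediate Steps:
r(U, o) = -4 + o
P(G) = 16 (P(G) = 24 + 8*(-4 + 3) = 24 + 8*(-1) = 24 - 8 = 16)
q = -48 (q = -3*16 + (4 - 4) = -48 + 0 = -48)
j(0, q)*k(-19) = 8*(-15) = -120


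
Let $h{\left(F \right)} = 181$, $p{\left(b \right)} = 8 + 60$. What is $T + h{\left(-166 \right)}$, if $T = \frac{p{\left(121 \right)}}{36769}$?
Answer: $\frac{6655257}{36769} \approx 181.0$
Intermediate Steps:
$p{\left(b \right)} = 68$
$T = \frac{68}{36769} \approx 0.0018494$
$T + h{\left(-166 \right)} = \frac{68}{36769} + 181 = \frac{6655257}{36769}$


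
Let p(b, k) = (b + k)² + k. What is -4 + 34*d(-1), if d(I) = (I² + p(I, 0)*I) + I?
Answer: -38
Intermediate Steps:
p(b, k) = k + (b + k)²
d(I) = I + I² + I³ (d(I) = (I² + (0 + (I + 0)²)*I) + I = (I² + (0 + I²)*I) + I = (I² + I²*I) + I = (I² + I³) + I = I + I² + I³)
-4 + 34*d(-1) = -4 + 34*(-(1 - 1 + (-1)²)) = -4 + 34*(-(1 - 1 + 1)) = -4 + 34*(-1*1) = -4 + 34*(-1) = -4 - 34 = -38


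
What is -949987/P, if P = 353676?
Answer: -949987/353676 ≈ -2.6860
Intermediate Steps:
-949987/P = -949987/353676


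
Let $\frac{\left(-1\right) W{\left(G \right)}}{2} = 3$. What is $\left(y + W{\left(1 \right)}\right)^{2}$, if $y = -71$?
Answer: $5929$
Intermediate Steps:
$W{\left(G \right)} = -6$ ($W{\left(G \right)} = \left(-2\right) 3 = -6$)
$\left(y + W{\left(1 \right)}\right)^{2} = \left(-71 - 6\right)^{2} = \left(-77\right)^{2} = 5929$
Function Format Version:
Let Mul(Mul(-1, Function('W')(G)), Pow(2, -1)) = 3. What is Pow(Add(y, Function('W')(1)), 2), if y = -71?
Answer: 5929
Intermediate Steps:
Function('W')(G) = -6 (Function('W')(G) = Mul(-2, 3) = -6)
Pow(Add(y, Function('W')(1)), 2) = Pow(Add(-71, -6), 2) = Pow(-77, 2) = 5929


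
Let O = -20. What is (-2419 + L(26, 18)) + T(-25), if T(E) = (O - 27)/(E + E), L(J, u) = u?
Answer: -120003/50 ≈ -2400.1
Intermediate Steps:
T(E) = -47/(2*E) (T(E) = (-20 - 27)/(E + E) = -47*1/(2*E) = -47/(2*E))
(-2419 + L(26, 18)) + T(-25) = (-2419 + 18) - 47/2/(-25) = -2401 - 47/2*(-1/25) = -2401 + 47/50 = -120003/50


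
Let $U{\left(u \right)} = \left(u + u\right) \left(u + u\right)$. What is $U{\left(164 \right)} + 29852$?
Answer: $137436$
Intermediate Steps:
$U{\left(u \right)} = 4 u^{2}$ ($U{\left(u \right)} = 2 u 2 u = 4 u^{2}$)
$U{\left(164 \right)} + 29852 = 4 \cdot 164^{2} + 29852 = 4 \cdot 26896 + 29852 = 107584 + 29852 = 137436$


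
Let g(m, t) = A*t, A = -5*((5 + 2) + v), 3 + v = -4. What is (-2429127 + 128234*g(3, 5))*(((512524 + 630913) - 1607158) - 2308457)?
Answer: 6733972428606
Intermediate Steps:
v = -7 (v = -3 - 4 = -7)
A = 0 (A = -5*((5 + 2) - 7) = -5*(7 - 7) = -5*0 = 0)
g(m, t) = 0 (g(m, t) = 0*t = 0)
(-2429127 + 128234*g(3, 5))*(((512524 + 630913) - 1607158) - 2308457) = (-2429127 + 128234*0)*(((512524 + 630913) - 1607158) - 2308457) = (-2429127 + 0)*((1143437 - 1607158) - 2308457) = -2429127*(-463721 - 2308457) = -2429127*(-2772178) = 6733972428606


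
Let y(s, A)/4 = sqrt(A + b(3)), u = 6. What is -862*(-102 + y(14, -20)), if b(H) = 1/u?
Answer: 87924 - 1724*I*sqrt(714)/3 ≈ 87924.0 - 15356.0*I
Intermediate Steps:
b(H) = 1/6
y(s, A) = 4*sqrt(1/6 + A) (y(s, A) = 4*sqrt(A + 1/6) = 4*sqrt(1/6 + A))
-862*(-102 + y(14, -20)) = -862*(-102 + 2*sqrt(6 + 36*(-20))/3) = -862*(-102 + 2*sqrt(6 - 720)/3) = -862*(-102 + 2*sqrt(-714)/3) = -862*(-102 + 2*(I*sqrt(714))/3) = -862*(-102 + 2*I*sqrt(714)/3) = 87924 - 1724*I*sqrt(714)/3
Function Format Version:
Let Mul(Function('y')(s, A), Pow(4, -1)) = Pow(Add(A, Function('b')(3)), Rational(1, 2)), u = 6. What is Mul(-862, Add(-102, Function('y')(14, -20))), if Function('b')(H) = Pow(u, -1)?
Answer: Add(87924, Mul(Rational(-1724, 3), I, Pow(714, Rational(1, 2)))) ≈ Add(87924., Mul(-15356., I))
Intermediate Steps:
Function('b')(H) = Rational(1, 6) (Function('b')(H) = Pow(6, -1) = Rational(1, 6))
Function('y')(s, A) = Mul(4, Pow(Add(Rational(1, 6), A), Rational(1, 2))) (Function('y')(s, A) = Mul(4, Pow(Add(A, Rational(1, 6)), Rational(1, 2))) = Mul(4, Pow(Add(Rational(1, 6), A), Rational(1, 2))))
Mul(-862, Add(-102, Function('y')(14, -20))) = Mul(-862, Add(-102, Mul(Rational(2, 3), Pow(Add(6, Mul(36, -20)), Rational(1, 2))))) = Mul(-862, Add(-102, Mul(Rational(2, 3), Pow(Add(6, -720), Rational(1, 2))))) = Mul(-862, Add(-102, Mul(Rational(2, 3), Pow(-714, Rational(1, 2))))) = Mul(-862, Add(-102, Mul(Rational(2, 3), Mul(I, Pow(714, Rational(1, 2)))))) = Mul(-862, Add(-102, Mul(Rational(2, 3), I, Pow(714, Rational(1, 2))))) = Add(87924, Mul(Rational(-1724, 3), I, Pow(714, Rational(1, 2))))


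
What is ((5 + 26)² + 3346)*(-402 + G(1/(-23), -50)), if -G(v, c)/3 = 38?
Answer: -2222412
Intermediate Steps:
G(v, c) = -114 (G(v, c) = -3*38 = -114)
((5 + 26)² + 3346)*(-402 + G(1/(-23), -50)) = ((5 + 26)² + 3346)*(-402 - 114) = (31² + 3346)*(-516) = (961 + 3346)*(-516) = 4307*(-516) = -2222412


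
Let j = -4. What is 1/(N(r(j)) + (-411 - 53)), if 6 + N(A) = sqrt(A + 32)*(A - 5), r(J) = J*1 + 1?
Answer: -235/109522 + 2*sqrt(29)/54761 ≈ -0.0019490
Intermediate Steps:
r(J) = 1 + J (r(J) = J + 1 = 1 + J)
N(A) = -6 + sqrt(32 + A)*(-5 + A) (N(A) = -6 + sqrt(A + 32)*(A - 5) = -6 + sqrt(32 + A)*(-5 + A))
1/(N(r(j)) + (-411 - 53)) = 1/((-6 - 5*sqrt(32 + (1 - 4)) + (1 - 4)*sqrt(32 + (1 - 4))) + (-411 - 53)) = 1/((-6 - 5*sqrt(32 - 3) - 3*sqrt(32 - 3)) - 464) = 1/((-6 - 5*sqrt(29) - 3*sqrt(29)) - 464) = 1/((-6 - 8*sqrt(29)) - 464) = 1/(-470 - 8*sqrt(29))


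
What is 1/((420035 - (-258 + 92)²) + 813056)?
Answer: 1/1205535 ≈ 8.2951e-7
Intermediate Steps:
1/((420035 - (-258 + 92)²) + 813056) = 1/((420035 - 1*(-166)²) + 813056) = 1/((420035 - 1*27556) + 813056) = 1/((420035 - 27556) + 813056) = 1/(392479 + 813056) = 1/1205535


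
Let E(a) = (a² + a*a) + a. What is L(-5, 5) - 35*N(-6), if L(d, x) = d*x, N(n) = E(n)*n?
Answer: 13835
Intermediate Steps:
E(a) = a + 2*a² (E(a) = (a² + a²) + a = 2*a² + a = a + 2*a²)
N(n) = n²*(1 + 2*n) (N(n) = (n*(1 + 2*n))*n = n²*(1 + 2*n))
L(-5, 5) - 35*N(-6) = -5*5 - 35*(-6)²*(1 + 2*(-6)) = -25 - 1260*(1 - 12) = -25 - 1260*(-11) = -25 - 35*(-396) = -25 + 13860 = 13835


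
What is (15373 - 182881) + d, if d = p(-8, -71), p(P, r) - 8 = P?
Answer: -167508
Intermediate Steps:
p(P, r) = 8 + P
d = 0 (d = 8 - 8 = 0)
(15373 - 182881) + d = (15373 - 182881) + 0 = -167508 + 0 = -167508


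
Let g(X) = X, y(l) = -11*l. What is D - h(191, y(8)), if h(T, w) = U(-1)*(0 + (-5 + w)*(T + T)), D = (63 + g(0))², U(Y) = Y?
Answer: -31557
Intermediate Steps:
D = 3969 (D = (63 + 0)² = 63² = 3969)
h(T, w) = -2*T*(-5 + w) (h(T, w) = -(0 + (-5 + w)*(T + T)) = -(0 + (-5 + w)*(2*T)) = -(0 + 2*T*(-5 + w)) = -2*T*(-5 + w))
D - h(191, y(8)) = 3969 - 2*191*(5 - (-11)*8) = 3969 - 2*191*(5 - 1*(-88)) = 3969 - 2*191*(5 + 88) = 3969 - 2*191*93 = 3969 - 1*35526 = 3969 - 35526 = -31557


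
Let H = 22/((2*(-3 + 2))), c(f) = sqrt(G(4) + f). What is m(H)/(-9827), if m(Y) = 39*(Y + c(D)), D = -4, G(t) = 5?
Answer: 390/9827 ≈ 0.039687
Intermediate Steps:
c(f) = sqrt(5 + f)
H = -11 (H = 22/((2*(-1))) = 22/(-2) = 22*(-1/2) = -11)
m(Y) = 39 + 39*Y (m(Y) = 39*(Y + sqrt(5 - 4)) = 39*(Y + sqrt(1)) = 39*(Y + 1) = 39*(1 + Y) = 39 + 39*Y)
m(H)/(-9827) = (39 + 39*(-11))/(-9827) = (39 - 429)*(-1/9827) = -390*(-1/9827) = 390/9827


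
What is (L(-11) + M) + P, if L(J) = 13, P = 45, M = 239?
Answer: 297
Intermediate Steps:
(L(-11) + M) + P = (13 + 239) + 45 = 252 + 45 = 297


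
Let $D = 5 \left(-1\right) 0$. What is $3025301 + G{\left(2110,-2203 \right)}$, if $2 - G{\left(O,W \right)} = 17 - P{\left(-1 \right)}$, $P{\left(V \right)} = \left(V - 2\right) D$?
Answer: $3025286$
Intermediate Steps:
$D = 0$ ($D = \left(-5\right) 0 = 0$)
$P{\left(V \right)} = 0$ ($P{\left(V \right)} = \left(V - 2\right) 0 = \left(-2 + V\right) 0 = 0$)
$G{\left(O,W \right)} = -15$ ($G{\left(O,W \right)} = 2 - \left(17 - 0\right) = 2 - \left(17 + 0\right) = 2 - 17 = -15$)
$3025301 + G{\left(2110,-2203 \right)} = 3025301 - 15 = 3025286$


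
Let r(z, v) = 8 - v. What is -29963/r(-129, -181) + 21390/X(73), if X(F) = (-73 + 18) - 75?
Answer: -793790/2457 ≈ -323.07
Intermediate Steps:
X(F) = -130 (X(F) = -55 - 75 = -130)
-29963/r(-129, -181) + 21390/X(73) = -29963/(8 - 1*(-181)) + 21390/(-130) = -29963/(8 + 181) + 21390*(-1/130) = -29963/189 - 2139/13 = -793790/2457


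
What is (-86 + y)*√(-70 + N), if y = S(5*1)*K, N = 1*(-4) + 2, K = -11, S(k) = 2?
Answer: -648*I*√2 ≈ -916.41*I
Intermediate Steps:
N = -2 (N = -4 + 2 = -2)
y = -22 (y = 2*(-11) = -22)
(-86 + y)*√(-70 + N) = (-86 - 22)*√(-70 - 2) = -648*I*√2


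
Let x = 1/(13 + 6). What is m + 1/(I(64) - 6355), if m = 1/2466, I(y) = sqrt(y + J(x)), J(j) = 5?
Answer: 90199/363473604 - sqrt(69)/40385956 ≈ 0.00024795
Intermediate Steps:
x = 1/19 ≈ 0.052632
I(y) = sqrt(5 + y) (I(y) = sqrt(y + 5) = sqrt(5 + y))
m = 1/2466 ≈ 0.00040552
m + 1/(I(64) - 6355) = 1/2466 + 1/(sqrt(5 + 64) - 6355) = 1/2466 + 1/(sqrt(69) - 6355) = 1/2466 + 1/(-6355 + sqrt(69))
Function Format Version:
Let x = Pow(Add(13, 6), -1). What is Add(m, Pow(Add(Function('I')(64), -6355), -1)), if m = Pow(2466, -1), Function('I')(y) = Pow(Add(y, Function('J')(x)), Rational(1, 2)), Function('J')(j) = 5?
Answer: Add(Rational(90199, 363473604), Mul(Rational(-1, 40385956), Pow(69, Rational(1, 2)))) ≈ 0.00024795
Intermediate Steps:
x = Rational(1, 19) (x = Pow(19, -1) = Rational(1, 19) ≈ 0.052632)
Function('I')(y) = Pow(Add(5, y), Rational(1, 2)) (Function('I')(y) = Pow(Add(y, 5), Rational(1, 2)) = Pow(Add(5, y), Rational(1, 2)))
m = Rational(1, 2466) ≈ 0.00040552
Add(m, Pow(Add(Function('I')(64), -6355), -1)) = Add(Rational(1, 2466), Pow(Add(Pow(Add(5, 64), Rational(1, 2)), -6355), -1)) = Add(Rational(1, 2466), Pow(Add(Pow(69, Rational(1, 2)), -6355), -1)) = Add(Rational(1, 2466), Pow(Add(-6355, Pow(69, Rational(1, 2))), -1))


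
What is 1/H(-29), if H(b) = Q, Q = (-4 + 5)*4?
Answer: ¼ ≈ 0.25000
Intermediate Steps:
Q = 4 (Q = 1*4 = 4)
H(b) = 4
1/H(-29) = 1/4 = ¼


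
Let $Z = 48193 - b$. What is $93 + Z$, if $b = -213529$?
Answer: $261815$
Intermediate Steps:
$Z = 261722$ ($Z = 48193 - -213529 = 48193 + 213529 = 261722$)
$93 + Z = 93 + 261722 = 261815$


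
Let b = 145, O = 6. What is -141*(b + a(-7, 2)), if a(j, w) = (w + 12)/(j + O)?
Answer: -18471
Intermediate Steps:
a(j, w) = (12 + w)/(6 + j) (a(j, w) = (w + 12)/(j + 6) = (12 + w)/(6 + j))
-141*(b + a(-7, 2)) = -141*(145 + (12 + 2)/(6 - 7)) = -141*(145 + 14/(-1)) = -141*(145 - 1*14) = -141*(145 - 14) = -141*131 = -18471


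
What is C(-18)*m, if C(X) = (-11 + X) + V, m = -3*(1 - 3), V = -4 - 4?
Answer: -222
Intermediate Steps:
V = -8
m = 6 (m = -3*(-2) = 6)
C(X) = -19 + X (C(X) = (-11 + X) - 8 = -19 + X)
C(-18)*m = (-19 - 18)*6 = -37*6 = -222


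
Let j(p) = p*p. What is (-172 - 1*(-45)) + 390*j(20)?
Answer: 155873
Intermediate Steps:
j(p) = p²
(-172 - 1*(-45)) + 390*j(20) = (-172 - 1*(-45)) + 390*20² = (-172 + 45) + 390*400 = -127 + 156000 = 155873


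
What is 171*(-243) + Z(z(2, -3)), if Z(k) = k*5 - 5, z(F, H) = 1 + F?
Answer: -41543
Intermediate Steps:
Z(k) = -5 + 5*k (Z(k) = 5*k - 5 = -5 + 5*k)
171*(-243) + Z(z(2, -3)) = 171*(-243) + (-5 + 5*(1 + 2)) = -41553 + (-5 + 5*3) = -41553 + (-5 + 15) = -41553 + 10 = -41543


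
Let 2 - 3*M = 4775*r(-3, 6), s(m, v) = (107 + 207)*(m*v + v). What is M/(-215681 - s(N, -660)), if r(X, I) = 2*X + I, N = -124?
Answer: -2/77118603 ≈ -2.5934e-8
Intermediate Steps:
s(m, v) = 314*v + 314*m*v (s(m, v) = 314*(v + m*v) = 314*v + 314*m*v)
r(X, I) = I + 2*X
M = 2/3 (M = 2/3 - 4775*(6 + 2*(-3))/3 = 2/3 - 4775*(6 - 6)/3 = 2/3 - 4775*0/3 = 2/3 - 1/3*0 = 2/3 + 0 = 2/3 ≈ 0.66667)
M/(-215681 - s(N, -660)) = 2/(3*(-215681 - 314*(-660)*(1 - 124))) = 2/(3*(-215681 - 314*(-660)*(-123))) = 2/(3*(-215681 - 1*25490520)) = 2/(3*(-215681 - 25490520)) = (2/3)/(-25706201) = (2/3)*(-1/25706201) = -2/77118603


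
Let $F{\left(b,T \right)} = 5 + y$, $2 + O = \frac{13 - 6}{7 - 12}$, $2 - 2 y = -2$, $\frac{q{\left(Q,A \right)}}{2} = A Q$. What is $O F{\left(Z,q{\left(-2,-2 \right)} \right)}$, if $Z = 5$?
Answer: $- \frac{119}{5} \approx -23.8$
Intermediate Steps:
$q{\left(Q,A \right)} = 2 A Q$
$y = 2$ ($y = 1 - -1 = 1 + 1 = 2$)
$O = - \frac{17}{5}$ ($O = -2 + \frac{13 - 6}{7 - 12} = -2 + \frac{7}{-5} = -2 + 7 \left(- \frac{1}{5}\right) = -2 - \frac{7}{5} = - \frac{17}{5} \approx -3.4$)
$F{\left(b,T \right)} = 7$ ($F{\left(b,T \right)} = 5 + 2 = 7$)
$O F{\left(Z,q{\left(-2,-2 \right)} \right)} = \left(- \frac{17}{5}\right) 7 = - \frac{119}{5}$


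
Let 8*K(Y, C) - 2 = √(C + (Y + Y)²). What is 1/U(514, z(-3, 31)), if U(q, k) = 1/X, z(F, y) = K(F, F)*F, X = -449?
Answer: -449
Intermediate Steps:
K(Y, C) = ¼ + √(C + 4*Y²)/8 (K(Y, C) = ¼ + √(C + (Y + Y)²)/8 = ¼ + √(C + (2*Y)²)/8 = ¼ + √(C + 4*Y²)/8)
z(F, y) = F*(¼ + √(F + 4*F²)/8) (z(F, y) = (¼ + √(F + 4*F²)/8)*F = F*(¼ + √(F + 4*F²)/8))
U(q, k) = -1/449 (U(q, k) = 1/(-449) = -1/449)
1/U(514, z(-3, 31)) = 1/(-1/449) = -449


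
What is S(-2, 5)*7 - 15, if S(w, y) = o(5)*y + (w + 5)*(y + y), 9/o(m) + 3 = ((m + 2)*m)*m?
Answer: 33855/172 ≈ 196.83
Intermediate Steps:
o(m) = 9/(-3 + m²*(2 + m)) (o(m) = 9/(-3 + ((m + 2)*m)*m) = 9/(-3 + ((2 + m)*m)*m) = 9/(-3 + (m*(2 + m))*m) = 9/(-3 + m²*(2 + m)))
S(w, y) = 9*y/172 + 2*y*(5 + w) (S(w, y) = (9/(-3 + 5³ + 2*5²))*y + (w + 5)*(y + y) = (9/(-3 + 125 + 2*25))*y + (5 + w)*(2*y) = (9/(-3 + 125 + 50))*y + 2*y*(5 + w) = (9/172)*y + 2*y*(5 + w) = (9*(1/172))*y + 2*y*(5 + w) = 9*y/172 + 2*y*(5 + w))
S(-2, 5)*7 - 15 = ((1/172)*5*(1729 + 344*(-2)))*7 - 15 = ((1/172)*5*(1729 - 688))*7 - 15 = ((1/172)*5*1041)*7 - 15 = (5205/172)*7 - 15 = 36435/172 - 15 = 33855/172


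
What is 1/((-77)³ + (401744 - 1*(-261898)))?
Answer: 1/207109 ≈ 4.8284e-6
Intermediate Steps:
1/((-77)³ + (401744 - 1*(-261898))) = 1/(-456533 + (401744 + 261898)) = 1/(-456533 + 663642) = 1/207109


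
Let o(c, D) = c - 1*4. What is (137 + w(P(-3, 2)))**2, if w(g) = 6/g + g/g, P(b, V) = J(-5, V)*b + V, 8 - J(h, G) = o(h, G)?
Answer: 45643536/2401 ≈ 19010.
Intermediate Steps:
o(c, D) = -4 + c (o(c, D) = c - 4 = -4 + c)
J(h, G) = 12 - h (J(h, G) = 8 - (-4 + h) = 8 + (4 - h) = 12 - h)
P(b, V) = V + 17*b (P(b, V) = (12 - 1*(-5))*b + V = (12 + 5)*b + V = 17*b + V = V + 17*b)
w(g) = 1 + 6/g (w(g) = 6/g + 1 = 1 + 6/g)
(137 + w(P(-3, 2)))**2 = (137 + (6 + (2 + 17*(-3)))/(2 + 17*(-3)))**2 = (137 + (6 + (2 - 51))/(2 - 51))**2 = (137 + (6 - 49)/(-49))**2 = (137 - 1/49*(-43))**2 = (137 + 43/49)**2 = (6756/49)**2 = 45643536/2401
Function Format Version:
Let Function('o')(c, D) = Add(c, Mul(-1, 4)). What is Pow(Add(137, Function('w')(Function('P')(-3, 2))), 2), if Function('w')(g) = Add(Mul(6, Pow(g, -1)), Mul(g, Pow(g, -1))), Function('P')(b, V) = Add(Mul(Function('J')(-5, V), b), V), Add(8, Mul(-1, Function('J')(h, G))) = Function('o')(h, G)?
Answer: Rational(45643536, 2401) ≈ 19010.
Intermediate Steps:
Function('o')(c, D) = Add(-4, c) (Function('o')(c, D) = Add(c, -4) = Add(-4, c))
Function('J')(h, G) = Add(12, Mul(-1, h)) (Function('J')(h, G) = Add(8, Mul(-1, Add(-4, h))) = Add(8, Add(4, Mul(-1, h))) = Add(12, Mul(-1, h)))
Function('P')(b, V) = Add(V, Mul(17, b)) (Function('P')(b, V) = Add(Mul(Add(12, Mul(-1, -5)), b), V) = Add(Mul(Add(12, 5), b), V) = Add(Mul(17, b), V) = Add(V, Mul(17, b)))
Function('w')(g) = Add(1, Mul(6, Pow(g, -1))) (Function('w')(g) = Add(Mul(6, Pow(g, -1)), 1) = Add(1, Mul(6, Pow(g, -1))))
Pow(Add(137, Function('w')(Function('P')(-3, 2))), 2) = Pow(Add(137, Mul(Pow(Add(2, Mul(17, -3)), -1), Add(6, Add(2, Mul(17, -3))))), 2) = Pow(Add(137, Mul(Pow(Add(2, -51), -1), Add(6, Add(2, -51)))), 2) = Pow(Add(137, Mul(Pow(-49, -1), Add(6, -49))), 2) = Pow(Add(137, Mul(Rational(-1, 49), -43)), 2) = Pow(Add(137, Rational(43, 49)), 2) = Pow(Rational(6756, 49), 2) = Rational(45643536, 2401)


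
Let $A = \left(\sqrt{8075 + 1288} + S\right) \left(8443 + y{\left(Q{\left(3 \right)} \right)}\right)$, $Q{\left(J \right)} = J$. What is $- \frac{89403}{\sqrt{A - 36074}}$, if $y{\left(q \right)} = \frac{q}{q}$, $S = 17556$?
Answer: $- \frac{89403 \sqrt{2}}{2 \sqrt{74103395 + 4222 \sqrt{9363}}} \approx -7.3236$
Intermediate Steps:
$y{\left(q \right)} = 1$
$A = 148242864 + 8444 \sqrt{9363}$ ($A = \left(\sqrt{8075 + 1288} + 17556\right) \left(8443 + 1\right) = \left(\sqrt{9363} + 17556\right) 8444 = \left(17556 + \sqrt{9363}\right) 8444 = 148242864 + 8444 \sqrt{9363} \approx 1.4906 \cdot 10^{8}$)
$- \frac{89403}{\sqrt{A - 36074}} = - \frac{89403}{\sqrt{\left(148242864 + 8444 \sqrt{9363}\right) - 36074}} = - \frac{89403}{\sqrt{148206790 + 8444 \sqrt{9363}}}$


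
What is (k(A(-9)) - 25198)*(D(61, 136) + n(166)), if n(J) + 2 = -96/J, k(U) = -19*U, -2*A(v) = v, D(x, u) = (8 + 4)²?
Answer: -296777723/83 ≈ -3.5756e+6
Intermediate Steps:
D(x, u) = 144 (D(x, u) = 12² = 144)
A(v) = -v/2
n(J) = -2 - 96/J
(k(A(-9)) - 25198)*(D(61, 136) + n(166)) = (-(-19)*(-9)/2 - 25198)*(144 + (-2 - 96/166)) = (-19*9/2 - 25198)*(144 + (-2 - 96*1/166)) = (-171/2 - 25198)*(144 + (-2 - 48/83)) = -50567*(144 - 214/83)/2 = -50567/2*11738/83 = -296777723/83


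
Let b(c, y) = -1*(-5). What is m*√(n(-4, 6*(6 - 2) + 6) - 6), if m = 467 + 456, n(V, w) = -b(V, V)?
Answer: 923*I*√11 ≈ 3061.2*I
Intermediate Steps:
b(c, y) = 5
n(V, w) = -5 (n(V, w) = -1*5 = -5)
m = 923
m*√(n(-4, 6*(6 - 2) + 6) - 6) = 923*√(-5 - 6) = 923*√(-11) = 923*(I*√11) = 923*I*√11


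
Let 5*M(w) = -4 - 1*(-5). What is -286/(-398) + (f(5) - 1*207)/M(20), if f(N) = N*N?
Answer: -180947/199 ≈ -909.28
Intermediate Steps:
f(N) = N²
M(w) = ⅕ (M(w) = (-4 - 1*(-5))/5 = (-4 + 5)/5 = (⅕)*1 = ⅕)
-286/(-398) + (f(5) - 1*207)/M(20) = -286/(-398) + (5² - 1*207)/(⅕) = -286*(-1/398) + (25 - 207)*5 = 143/199 - 182*5 = 143/199 - 910 = -180947/199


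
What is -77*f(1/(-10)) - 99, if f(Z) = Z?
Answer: -913/10 ≈ -91.300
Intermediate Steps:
-77*f(1/(-10)) - 99 = -77/(-10) - 99 = -77*(-⅒) - 99 = 77/10 - 99 = -913/10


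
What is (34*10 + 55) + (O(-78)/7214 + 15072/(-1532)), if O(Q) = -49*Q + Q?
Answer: 532810795/1381481 ≈ 385.68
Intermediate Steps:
O(Q) = -48*Q
(34*10 + 55) + (O(-78)/7214 + 15072/(-1532)) = (34*10 + 55) + (-48*(-78)/7214 + 15072/(-1532)) = (340 + 55) + (3744*(1/7214) + 15072*(-1/1532)) = 395 + (1872/3607 - 3768/383) = 395 - 12874200/1381481 = 532810795/1381481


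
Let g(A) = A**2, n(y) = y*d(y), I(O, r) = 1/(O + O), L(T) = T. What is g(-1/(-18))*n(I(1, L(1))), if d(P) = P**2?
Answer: 1/2592 ≈ 0.00038580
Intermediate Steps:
I(O, r) = 1/(2*O)
n(y) = y**3 (n(y) = y*y**2 = y**3)
g(-1/(-18))*n(I(1, L(1))) = (-1/(-18))**2*((1/2)/1)**3 = (-1*(-1/18))**2*((1/2)*1)**3 = (1/18)**2*(1/2)**3 = (1/324)*(1/8) = 1/2592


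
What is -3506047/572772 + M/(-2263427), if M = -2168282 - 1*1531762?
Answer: -5816399841101/1296427609644 ≈ -4.4865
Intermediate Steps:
M = -3700044 (M = -2168282 - 1531762 = -3700044)
-3506047/572772 + M/(-2263427) = -3506047/572772 - 3700044/(-2263427) = -3506047*1/572772 - 3700044*(-1/2263427) = -3506047/572772 + 3700044/2263427 = -5816399841101/1296427609644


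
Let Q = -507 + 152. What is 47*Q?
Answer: -16685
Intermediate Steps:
Q = -355
47*Q = 47*(-355) = -16685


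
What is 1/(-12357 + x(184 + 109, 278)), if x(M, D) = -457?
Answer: -1/12814 ≈ -7.8040e-5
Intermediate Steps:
1/(-12357 + x(184 + 109, 278)) = 1/(-12357 - 457) = 1/(-12814) = -1/12814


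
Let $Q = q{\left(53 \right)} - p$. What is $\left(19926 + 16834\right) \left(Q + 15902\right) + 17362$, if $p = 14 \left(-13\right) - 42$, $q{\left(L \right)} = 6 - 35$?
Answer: $591743082$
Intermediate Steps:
$q{\left(L \right)} = -29$ ($q{\left(L \right)} = 6 - 35 = -29$)
$p = -224$ ($p = -182 - 42 = -224$)
$Q = 195$ ($Q = -29 - -224 = -29 + 224 = 195$)
$\left(19926 + 16834\right) \left(Q + 15902\right) + 17362 = \left(19926 + 16834\right) \left(195 + 15902\right) + 17362 = 36760 \cdot 16097 + 17362 = 591725720 + 17362 = 591743082$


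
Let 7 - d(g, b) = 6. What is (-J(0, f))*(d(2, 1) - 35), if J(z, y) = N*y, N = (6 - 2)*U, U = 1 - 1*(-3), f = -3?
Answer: -1632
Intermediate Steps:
d(g, b) = 1 (d(g, b) = 7 - 1*6 = 7 - 6 = 1)
U = 4 (U = 1 + 3 = 4)
N = 16 (N = (6 - 2)*4 = 4*4 = 16)
J(z, y) = 16*y
(-J(0, f))*(d(2, 1) - 35) = (-16*(-3))*(1 - 35) = -1*(-48)*(-34) = 48*(-34) = -1632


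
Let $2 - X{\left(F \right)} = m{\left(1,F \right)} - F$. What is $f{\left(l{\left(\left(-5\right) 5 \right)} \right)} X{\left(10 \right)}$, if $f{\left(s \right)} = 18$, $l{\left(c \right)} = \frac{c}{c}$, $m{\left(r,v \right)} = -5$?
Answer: $306$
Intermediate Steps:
$l{\left(c \right)} = 1$
$X{\left(F \right)} = 7 + F$ ($X{\left(F \right)} = 2 - \left(-5 - F\right) = 2 + \left(5 + F\right) = 7 + F$)
$f{\left(l{\left(\left(-5\right) 5 \right)} \right)} X{\left(10 \right)} = 18 \left(7 + 10\right) = 18 \cdot 17 = 306$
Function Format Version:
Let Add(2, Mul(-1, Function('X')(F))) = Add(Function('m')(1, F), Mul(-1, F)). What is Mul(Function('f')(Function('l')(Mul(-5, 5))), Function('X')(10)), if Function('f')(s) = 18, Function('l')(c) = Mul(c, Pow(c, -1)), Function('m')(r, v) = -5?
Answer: 306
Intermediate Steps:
Function('l')(c) = 1
Function('X')(F) = Add(7, F) (Function('X')(F) = Add(2, Mul(-1, Add(-5, Mul(-1, F)))) = Add(2, Add(5, F)) = Add(7, F))
Mul(Function('f')(Function('l')(Mul(-5, 5))), Function('X')(10)) = Mul(18, Add(7, 10)) = Mul(18, 17) = 306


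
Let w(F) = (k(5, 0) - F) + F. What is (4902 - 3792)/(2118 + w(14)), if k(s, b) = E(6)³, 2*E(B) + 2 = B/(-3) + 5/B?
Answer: 383616/730609 ≈ 0.52506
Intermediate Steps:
E(B) = -1 - B/6 + 5/(2*B) (E(B) = -1 + (B/(-3) + 5/B)/2 = -1 + (B*(-⅓) + 5/B)/2 = -1 + (-B/3 + 5/B)/2 = -1 + (5/B - B/3)/2 = -1 + (-B/6 + 5/(2*B)) = -1 - B/6 + 5/(2*B))
k(s, b) = -6859/1728 (k(s, b) = ((⅙)*(15 - 1*6*(6 + 6))/6)³ = ((⅙)*(⅙)*(15 - 1*6*12))³ = ((⅙)*(⅙)*(15 - 72))³ = ((⅙)*(⅙)*(-57))³ = (-19/12)³ = -6859/1728)
w(F) = -6859/1728 (w(F) = (-6859/1728 - F) + F = -6859/1728)
(4902 - 3792)/(2118 + w(14)) = (4902 - 3792)/(2118 - 6859/1728) = 1110/(3653045/1728) = 1110*(1728/3653045) = 383616/730609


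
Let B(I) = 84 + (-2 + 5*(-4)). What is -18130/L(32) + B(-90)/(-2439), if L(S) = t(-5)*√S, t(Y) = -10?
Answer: -62/2439 + 1813*√2/8 ≈ 320.47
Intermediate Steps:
B(I) = 62 (B(I) = 84 + (-2 - 20) = 84 - 22 = 62)
L(S) = -10*√S
-18130/L(32) + B(-90)/(-2439) = -18130*(-√2/80) + 62/(-2439) = -18130*(-√2/80) + 62*(-1/2439) = -18130*(-√2/80) - 62/2439 = -(-1813)*√2/8 - 62/2439 = 1813*√2/8 - 62/2439 = -62/2439 + 1813*√2/8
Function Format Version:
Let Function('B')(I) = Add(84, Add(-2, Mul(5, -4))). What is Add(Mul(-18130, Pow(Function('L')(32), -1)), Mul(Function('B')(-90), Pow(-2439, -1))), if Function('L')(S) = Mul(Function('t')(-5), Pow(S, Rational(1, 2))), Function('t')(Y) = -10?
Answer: Add(Rational(-62, 2439), Mul(Rational(1813, 8), Pow(2, Rational(1, 2)))) ≈ 320.47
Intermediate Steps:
Function('B')(I) = 62 (Function('B')(I) = Add(84, Add(-2, -20)) = Add(84, -22) = 62)
Function('L')(S) = Mul(-10, Pow(S, Rational(1, 2)))
Add(Mul(-18130, Pow(Function('L')(32), -1)), Mul(Function('B')(-90), Pow(-2439, -1))) = Add(Mul(-18130, Pow(Mul(-10, Pow(32, Rational(1, 2))), -1)), Mul(62, Pow(-2439, -1))) = Add(Mul(-18130, Pow(Mul(-10, Mul(4, Pow(2, Rational(1, 2)))), -1)), Mul(62, Rational(-1, 2439))) = Add(Mul(-18130, Pow(Mul(-40, Pow(2, Rational(1, 2))), -1)), Rational(-62, 2439)) = Add(Mul(-18130, Mul(Rational(-1, 80), Pow(2, Rational(1, 2)))), Rational(-62, 2439)) = Add(Mul(Rational(1813, 8), Pow(2, Rational(1, 2))), Rational(-62, 2439)) = Add(Rational(-62, 2439), Mul(Rational(1813, 8), Pow(2, Rational(1, 2))))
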